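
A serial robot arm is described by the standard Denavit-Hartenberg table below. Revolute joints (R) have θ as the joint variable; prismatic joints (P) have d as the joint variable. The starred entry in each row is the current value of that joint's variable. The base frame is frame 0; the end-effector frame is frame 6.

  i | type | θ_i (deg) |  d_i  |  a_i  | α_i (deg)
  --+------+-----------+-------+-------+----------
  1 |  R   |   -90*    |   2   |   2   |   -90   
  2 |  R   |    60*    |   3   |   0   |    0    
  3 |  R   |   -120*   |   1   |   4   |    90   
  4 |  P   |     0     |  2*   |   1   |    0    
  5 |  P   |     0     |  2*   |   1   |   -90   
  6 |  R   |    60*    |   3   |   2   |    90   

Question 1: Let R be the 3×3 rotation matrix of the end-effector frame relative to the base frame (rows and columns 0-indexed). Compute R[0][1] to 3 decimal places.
End-effector y-axis (col 1 of R) = (1.0000,0.0000,0.0000)
R[0][1] = 1.0000

1.000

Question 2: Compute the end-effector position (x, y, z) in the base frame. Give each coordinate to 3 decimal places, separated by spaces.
7.000 -3.536 9.196

after link 1: o_1 = (0.0000, -2.0000, 2.0000)
after link 2: o_2 = (3.0000, -2.0000, 2.0000)
after link 3: o_3 = (4.0000, -4.0000, 5.4641)
after link 4: o_4 = (4.0000, -2.7679, 7.3301)
after link 5: o_5 = (4.0000, -1.5359, 9.1962)
after link 6: o_6 = (7.0000, -3.5359, 9.1962)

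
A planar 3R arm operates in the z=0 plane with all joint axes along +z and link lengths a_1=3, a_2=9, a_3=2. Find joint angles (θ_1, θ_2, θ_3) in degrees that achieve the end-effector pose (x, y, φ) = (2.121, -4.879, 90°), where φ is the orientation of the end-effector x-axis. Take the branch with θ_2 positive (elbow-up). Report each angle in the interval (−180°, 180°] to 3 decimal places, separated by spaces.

169.281 134.995 145.724

wrist centre = target − a_3·(cos φ, sin φ) = (2.1210, -6.8790)
cos θ_2 = (51.8193−3²−9²)/(2·3·9) = -0.7071; θ_2 = 134.9954° (elbow-up)
β = atan2(-6.8790,2.1210) = -72.8639°; ψ = atan2(6.3645,-3.3635) = 117.8553°
θ_1 = β − ψ = -190.7192°
θ_3 = φ − θ_1 − θ_2 = 145.7238° (wrapped to (-180°,180°])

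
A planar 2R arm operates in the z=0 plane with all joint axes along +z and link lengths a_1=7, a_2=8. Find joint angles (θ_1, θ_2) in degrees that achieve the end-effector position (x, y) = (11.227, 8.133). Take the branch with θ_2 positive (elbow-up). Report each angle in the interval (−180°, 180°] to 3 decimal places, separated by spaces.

cos θ_2 = (192.1912−7²−8²)/(2·7·8) = 0.7071; θ_2 = 45.0034° (elbow-up)
β = atan2(8.1330,11.2270) = 35.9201°; ψ = atan2(5.6572,12.6565) = 24.0836°
θ_1 = β − ψ = 11.8365°

11.836 45.003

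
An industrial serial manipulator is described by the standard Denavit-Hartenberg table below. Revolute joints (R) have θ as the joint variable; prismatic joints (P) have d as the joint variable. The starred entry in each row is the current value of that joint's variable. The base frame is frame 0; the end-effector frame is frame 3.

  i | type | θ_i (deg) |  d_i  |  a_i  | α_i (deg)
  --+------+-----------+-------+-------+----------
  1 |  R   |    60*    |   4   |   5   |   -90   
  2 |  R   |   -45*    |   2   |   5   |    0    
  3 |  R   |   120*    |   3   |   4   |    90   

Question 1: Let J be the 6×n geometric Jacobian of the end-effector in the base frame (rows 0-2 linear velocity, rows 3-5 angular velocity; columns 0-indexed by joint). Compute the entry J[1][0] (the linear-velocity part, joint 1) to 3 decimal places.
axis z_0 = ẑ; lever o_n−o_0 = (0.4553,10.7886,3.6718)
cross product → J_v[:, 0] = (-10.7886,0.4553,0.0000)
J_ω[:, 0] = z_0
entry J[1][0] = 0.4553

0.455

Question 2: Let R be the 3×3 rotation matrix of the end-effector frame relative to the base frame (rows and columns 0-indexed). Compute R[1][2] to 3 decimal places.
End-effector z-axis (col 2 of R) = (0.4830,0.8365,0.2588)
R[1][2] = 0.8365

0.837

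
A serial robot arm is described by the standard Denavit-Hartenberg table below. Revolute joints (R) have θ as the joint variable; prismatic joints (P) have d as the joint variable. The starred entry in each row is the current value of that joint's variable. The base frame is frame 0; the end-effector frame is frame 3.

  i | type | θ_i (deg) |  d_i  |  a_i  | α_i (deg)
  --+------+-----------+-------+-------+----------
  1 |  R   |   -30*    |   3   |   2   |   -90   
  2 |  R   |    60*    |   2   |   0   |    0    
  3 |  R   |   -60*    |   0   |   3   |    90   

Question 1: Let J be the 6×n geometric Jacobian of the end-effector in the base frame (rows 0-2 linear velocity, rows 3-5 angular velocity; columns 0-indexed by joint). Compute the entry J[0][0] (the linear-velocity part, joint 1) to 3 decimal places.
0.768

axis z_0 = ẑ; lever o_n−o_0 = (5.3301,-0.7679,3.0000)
cross product → J_v[:, 0] = (0.7679,5.3301,-0.0000)
J_ω[:, 0] = z_0
entry J[0][0] = 0.7679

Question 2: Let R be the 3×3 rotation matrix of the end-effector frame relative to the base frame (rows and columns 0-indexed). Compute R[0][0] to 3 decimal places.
End-effector x-axis (col 0 of R) = (0.8660,-0.5000,0.0000)
R[0][0] = 0.8660

0.866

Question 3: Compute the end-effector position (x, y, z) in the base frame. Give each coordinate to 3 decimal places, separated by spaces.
5.330 -0.768 3.000

after link 1: o_1 = (1.7321, -1.0000, 3.0000)
after link 2: o_2 = (2.7321, 0.7321, 3.0000)
after link 3: o_3 = (5.3301, -0.7679, 3.0000)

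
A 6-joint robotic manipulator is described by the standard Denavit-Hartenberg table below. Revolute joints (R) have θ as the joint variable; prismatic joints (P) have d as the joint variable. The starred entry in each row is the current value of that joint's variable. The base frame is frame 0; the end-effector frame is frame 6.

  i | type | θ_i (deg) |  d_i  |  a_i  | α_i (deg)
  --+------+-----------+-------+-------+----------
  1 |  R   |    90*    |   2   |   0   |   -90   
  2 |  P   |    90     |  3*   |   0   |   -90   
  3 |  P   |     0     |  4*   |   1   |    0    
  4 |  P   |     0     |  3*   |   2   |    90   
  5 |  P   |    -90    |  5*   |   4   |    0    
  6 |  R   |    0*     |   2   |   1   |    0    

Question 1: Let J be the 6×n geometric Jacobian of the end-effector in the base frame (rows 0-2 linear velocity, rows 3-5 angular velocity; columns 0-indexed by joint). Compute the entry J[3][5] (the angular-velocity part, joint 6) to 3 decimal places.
-1.000

axis z_5 = (-1.0000,0.0000,0.0000); lever o_n−o_5 = (-2.0000,1.0000,0.0000)
cross product → J_v[:, 5] = (-0.0000,0.0000,-1.0000)
J_ω[:, 5] = z_5
entry J[3][5] = -1.0000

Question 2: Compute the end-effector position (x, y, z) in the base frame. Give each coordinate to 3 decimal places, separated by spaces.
after link 1: o_1 = (0.0000, 0.0000, 2.0000)
after link 2: o_2 = (-3.0000, 0.0000, 2.0000)
after link 3: o_3 = (-3.0000, -4.0000, 1.0000)
after link 4: o_4 = (-3.0000, -7.0000, -1.0000)
after link 5: o_5 = (-8.0000, -3.0000, -1.0000)
after link 6: o_6 = (-10.0000, -2.0000, -1.0000)

-10.000 -2.000 -1.000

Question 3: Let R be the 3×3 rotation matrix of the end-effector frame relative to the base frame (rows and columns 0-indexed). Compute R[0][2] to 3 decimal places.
End-effector z-axis (col 2 of R) = (-1.0000,0.0000,0.0000)
R[0][2] = -1.0000

-1.000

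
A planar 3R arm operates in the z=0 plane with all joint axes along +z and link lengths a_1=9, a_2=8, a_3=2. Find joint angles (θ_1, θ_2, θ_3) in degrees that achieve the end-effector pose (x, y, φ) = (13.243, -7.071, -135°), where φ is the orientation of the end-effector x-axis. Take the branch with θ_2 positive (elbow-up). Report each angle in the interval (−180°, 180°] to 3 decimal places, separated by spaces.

wrist centre = target − a_3·(cos φ, sin φ) = (14.6572, -5.6568)
cos θ_2 = (246.8331−9²−8²)/(2·9·8) = 0.7072; θ_2 = 44.9945° (elbow-up)
β = atan2(-5.6568,14.6572) = -21.1035°; ψ = atan2(5.6563,14.6574) = 21.1017°
θ_1 = β − ψ = -42.2052°
θ_3 = φ − θ_1 − θ_2 = -137.7893° (wrapped to (-180°,180°])

-42.205 44.995 -137.789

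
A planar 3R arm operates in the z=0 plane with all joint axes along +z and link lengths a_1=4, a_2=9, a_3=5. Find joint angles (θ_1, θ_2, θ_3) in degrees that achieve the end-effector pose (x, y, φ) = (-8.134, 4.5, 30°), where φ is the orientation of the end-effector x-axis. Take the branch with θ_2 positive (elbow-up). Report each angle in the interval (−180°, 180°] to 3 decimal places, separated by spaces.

150.001 29.999 -150.000

wrist centre = target − a_3·(cos φ, sin φ) = (-12.4641, 2.0000)
cos θ_2 = (159.3545−4²−9²)/(2·4·9) = 0.8660; θ_2 = 29.9990° (elbow-up)
β = atan2(2.0000,-12.4641) = 170.8840°; ψ = atan2(4.4999,11.7943) = 20.8833°
θ_1 = β − ψ = 150.0007°
θ_3 = φ − θ_1 − θ_2 = -149.9997° (wrapped to (-180°,180°])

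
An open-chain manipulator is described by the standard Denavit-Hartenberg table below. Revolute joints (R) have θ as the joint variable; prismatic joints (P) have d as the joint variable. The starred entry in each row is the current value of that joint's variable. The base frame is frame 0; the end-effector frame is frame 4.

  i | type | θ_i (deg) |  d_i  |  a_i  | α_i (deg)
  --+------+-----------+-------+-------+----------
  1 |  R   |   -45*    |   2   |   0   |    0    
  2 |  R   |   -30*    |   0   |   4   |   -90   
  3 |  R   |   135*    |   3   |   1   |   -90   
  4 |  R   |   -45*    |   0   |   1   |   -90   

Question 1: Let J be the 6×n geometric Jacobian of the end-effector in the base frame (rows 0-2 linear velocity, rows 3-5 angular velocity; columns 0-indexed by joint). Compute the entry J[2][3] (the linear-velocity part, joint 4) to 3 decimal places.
-0.500

axis z_3 = (-0.1830,0.6830,0.7071); lever o_n−o_3 = (0.5536,0.6660,-0.5000)
cross product → J_v[:, 3] = (-0.8124,0.3000,-0.5000)
J_ω[:, 3] = z_3
entry J[2][3] = -0.5000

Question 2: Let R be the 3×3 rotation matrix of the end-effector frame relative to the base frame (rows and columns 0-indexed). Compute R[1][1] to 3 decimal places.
-0.683

End-effector y-axis (col 1 of R) = (0.1830,-0.6830,-0.7071)
R[1][1] = -0.6830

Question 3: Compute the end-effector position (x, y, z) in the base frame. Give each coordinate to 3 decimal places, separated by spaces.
4.304 -1.738 0.793

after link 1: o_1 = (0.0000, 0.0000, 2.0000)
after link 2: o_2 = (1.0353, -3.8637, 2.0000)
after link 3: o_3 = (3.7500, -2.4042, 1.2929)
after link 4: o_4 = (4.3036, -1.7383, 0.7929)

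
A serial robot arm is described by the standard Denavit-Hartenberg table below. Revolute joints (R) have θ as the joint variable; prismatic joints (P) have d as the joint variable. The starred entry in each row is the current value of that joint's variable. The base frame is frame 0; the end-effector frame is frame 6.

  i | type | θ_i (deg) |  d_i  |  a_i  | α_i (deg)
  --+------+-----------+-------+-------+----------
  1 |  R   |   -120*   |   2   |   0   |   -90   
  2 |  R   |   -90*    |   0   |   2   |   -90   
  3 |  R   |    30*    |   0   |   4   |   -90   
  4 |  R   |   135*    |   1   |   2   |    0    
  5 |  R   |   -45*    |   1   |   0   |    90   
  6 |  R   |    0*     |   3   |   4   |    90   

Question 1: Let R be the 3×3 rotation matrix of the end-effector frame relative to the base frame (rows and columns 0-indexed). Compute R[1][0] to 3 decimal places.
0.866

End-effector x-axis (col 0 of R) = (0.5000,0.8660,0.0000)
R[1][0] = 0.8660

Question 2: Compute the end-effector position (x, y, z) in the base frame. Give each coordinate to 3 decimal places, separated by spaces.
-1.212 6.951 7.837

after link 1: o_1 = (0.0000, 0.0000, 2.0000)
after link 2: o_2 = (-0.0000, -0.0000, 4.0000)
after link 3: o_3 = (-1.7321, 1.0000, 7.4641)
after link 4: o_4 = (-1.1626, 2.3042, 5.7394)
after link 5: o_5 = (-1.9126, 2.7372, 5.2394)
after link 6: o_6 = (-1.2116, 6.9513, 7.8374)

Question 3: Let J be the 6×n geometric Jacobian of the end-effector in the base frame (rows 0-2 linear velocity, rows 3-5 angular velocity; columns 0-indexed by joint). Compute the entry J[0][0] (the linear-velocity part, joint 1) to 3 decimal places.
axis z_0 = ẑ; lever o_n−o_0 = (-1.2116,6.9513,7.8374)
cross product → J_v[:, 0] = (-6.9513,-1.2116,0.0000)
J_ω[:, 0] = z_0
entry J[0][0] = -6.9513

-6.951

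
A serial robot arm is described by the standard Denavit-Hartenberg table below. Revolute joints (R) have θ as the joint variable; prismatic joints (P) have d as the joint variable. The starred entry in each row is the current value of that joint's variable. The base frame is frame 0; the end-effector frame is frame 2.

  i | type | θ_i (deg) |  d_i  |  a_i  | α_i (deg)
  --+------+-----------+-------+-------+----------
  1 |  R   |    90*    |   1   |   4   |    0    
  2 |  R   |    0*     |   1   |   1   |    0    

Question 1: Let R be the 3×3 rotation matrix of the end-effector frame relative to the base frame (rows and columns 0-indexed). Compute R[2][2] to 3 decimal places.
End-effector z-axis (col 2 of R) = (0.0000,0.0000,1.0000)
R[2][2] = 1.0000

1.000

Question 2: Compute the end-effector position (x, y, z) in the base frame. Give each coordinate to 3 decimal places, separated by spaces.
0.000 5.000 2.000

after link 1: o_1 = (0.0000, 4.0000, 1.0000)
after link 2: o_2 = (0.0000, 5.0000, 2.0000)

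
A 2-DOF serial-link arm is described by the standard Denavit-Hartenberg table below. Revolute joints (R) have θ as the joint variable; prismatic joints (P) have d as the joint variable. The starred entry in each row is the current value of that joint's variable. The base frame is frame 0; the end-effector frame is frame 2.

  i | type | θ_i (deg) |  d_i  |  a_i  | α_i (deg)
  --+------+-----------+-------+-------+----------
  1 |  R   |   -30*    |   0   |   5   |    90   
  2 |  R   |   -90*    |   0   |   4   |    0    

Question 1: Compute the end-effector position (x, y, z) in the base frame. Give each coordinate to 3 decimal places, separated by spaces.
4.330 -2.500 -4.000

after link 1: o_1 = (4.3301, -2.5000, 0.0000)
after link 2: o_2 = (4.3301, -2.5000, -4.0000)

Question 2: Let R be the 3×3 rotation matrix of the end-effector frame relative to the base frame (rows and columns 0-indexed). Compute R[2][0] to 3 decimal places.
End-effector x-axis (col 0 of R) = (0.0000,-0.0000,-1.0000)
R[2][0] = -1.0000

-1.000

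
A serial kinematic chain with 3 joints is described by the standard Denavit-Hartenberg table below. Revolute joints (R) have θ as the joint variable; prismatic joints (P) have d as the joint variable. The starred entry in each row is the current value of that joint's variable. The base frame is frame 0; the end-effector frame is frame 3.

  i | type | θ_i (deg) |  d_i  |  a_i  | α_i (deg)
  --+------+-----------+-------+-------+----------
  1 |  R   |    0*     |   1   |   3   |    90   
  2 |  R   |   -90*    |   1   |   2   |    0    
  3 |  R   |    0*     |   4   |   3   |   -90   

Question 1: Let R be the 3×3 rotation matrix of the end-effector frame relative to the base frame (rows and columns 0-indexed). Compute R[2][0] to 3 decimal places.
End-effector x-axis (col 0 of R) = (0.0000,-0.0000,-1.0000)
R[2][0] = -1.0000

-1.000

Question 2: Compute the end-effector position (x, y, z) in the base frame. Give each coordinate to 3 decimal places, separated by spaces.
after link 1: o_1 = (3.0000, 0.0000, 1.0000)
after link 2: o_2 = (3.0000, -1.0000, -1.0000)
after link 3: o_3 = (3.0000, -5.0000, -4.0000)

3.000 -5.000 -4.000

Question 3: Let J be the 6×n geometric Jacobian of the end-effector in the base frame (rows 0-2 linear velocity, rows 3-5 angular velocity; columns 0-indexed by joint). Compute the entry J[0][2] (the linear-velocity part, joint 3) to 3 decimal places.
3.000

axis z_2 = (0.0000,-1.0000,0.0000); lever o_n−o_2 = (0.0000,-4.0000,-3.0000)
cross product → J_v[:, 2] = (3.0000,0.0000,0.0000)
J_ω[:, 2] = z_2
entry J[0][2] = 3.0000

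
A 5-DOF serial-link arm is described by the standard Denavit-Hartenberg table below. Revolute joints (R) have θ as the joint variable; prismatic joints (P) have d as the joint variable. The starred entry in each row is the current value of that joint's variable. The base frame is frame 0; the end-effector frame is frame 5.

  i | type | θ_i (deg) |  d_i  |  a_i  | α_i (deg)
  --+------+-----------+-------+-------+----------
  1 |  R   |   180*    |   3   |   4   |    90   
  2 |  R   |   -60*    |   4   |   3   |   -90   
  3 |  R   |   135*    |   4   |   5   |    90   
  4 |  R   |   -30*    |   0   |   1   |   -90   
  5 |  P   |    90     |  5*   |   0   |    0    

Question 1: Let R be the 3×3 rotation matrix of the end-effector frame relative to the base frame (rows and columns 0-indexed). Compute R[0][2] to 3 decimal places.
End-effector z-axis (col 2 of R) = (-0.5732,-0.3536,0.7392)
R[0][2] = -0.5732

-0.573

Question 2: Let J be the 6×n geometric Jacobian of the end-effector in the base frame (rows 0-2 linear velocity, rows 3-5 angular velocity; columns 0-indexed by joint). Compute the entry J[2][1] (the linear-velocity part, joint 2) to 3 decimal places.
axis z_1 = (0.0000,1.0000,0.0000); lever o_n−o_1 = (-5.3233,-1.9157,6.4401)
cross product → J_v[:, 1] = (6.4401,-0.0000,5.3233)
J_ω[:, 1] = z_1
entry J[2][1] = 5.3233

5.323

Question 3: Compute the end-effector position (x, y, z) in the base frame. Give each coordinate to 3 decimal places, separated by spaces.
after link 1: o_1 = (-4.0000, 0.0000, 3.0000)
after link 2: o_2 = (-5.5000, 4.0000, 0.4019)
after link 3: o_3 = (-7.1963, 0.4645, 5.4638)
after link 4: o_4 = (-6.4571, -0.1479, 5.7441)
after link 5: o_5 = (-9.3233, -1.9157, 9.4401)

-9.323 -1.916 9.440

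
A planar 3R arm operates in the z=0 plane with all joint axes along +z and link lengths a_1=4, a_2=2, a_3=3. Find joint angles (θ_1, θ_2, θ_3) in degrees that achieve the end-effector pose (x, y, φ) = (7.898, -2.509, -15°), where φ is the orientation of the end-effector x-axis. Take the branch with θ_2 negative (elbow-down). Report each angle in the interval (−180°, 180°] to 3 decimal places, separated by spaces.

-0.009 -59.984 44.993

wrist centre = target − a_3·(cos φ, sin φ) = (5.0002, -1.7325)
cos θ_2 = (28.0039−4²−2²)/(2·4·2) = 0.5002; θ_2 = -59.9837° (elbow-down)
β = atan2(-1.7325,5.0002) = -19.1109°; ψ = atan2(-1.7318,5.0005) = -19.1020°
θ_1 = β − ψ = -0.0089°
θ_3 = φ − θ_1 − θ_2 = 44.9926° (wrapped to (-180°,180°])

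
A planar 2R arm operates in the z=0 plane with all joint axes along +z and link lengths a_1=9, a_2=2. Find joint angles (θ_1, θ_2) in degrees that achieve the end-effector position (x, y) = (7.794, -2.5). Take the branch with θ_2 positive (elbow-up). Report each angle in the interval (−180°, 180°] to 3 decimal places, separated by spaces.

-30.000 120.007

cos θ_2 = (66.9964−9²−2²)/(2·9·2) = -0.5001; θ_2 = 120.0066° (elbow-up)
β = atan2(-2.5000,7.7940) = -17.7841°; ψ = atan2(1.7319,7.9998) = 12.2159°
θ_1 = β − ψ = -30.0000°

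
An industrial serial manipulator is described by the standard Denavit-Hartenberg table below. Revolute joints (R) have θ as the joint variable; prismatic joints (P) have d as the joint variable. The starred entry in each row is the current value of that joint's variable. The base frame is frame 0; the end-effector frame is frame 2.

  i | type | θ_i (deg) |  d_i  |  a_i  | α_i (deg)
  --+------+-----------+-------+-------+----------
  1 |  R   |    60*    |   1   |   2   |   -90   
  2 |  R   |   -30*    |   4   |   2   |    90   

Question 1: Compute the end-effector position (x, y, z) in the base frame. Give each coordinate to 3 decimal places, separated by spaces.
after link 1: o_1 = (1.0000, 1.7321, 1.0000)
after link 2: o_2 = (-1.5981, 5.2321, 2.0000)

-1.598 5.232 2.000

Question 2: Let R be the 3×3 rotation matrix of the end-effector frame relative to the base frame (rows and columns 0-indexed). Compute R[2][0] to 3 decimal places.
End-effector x-axis (col 0 of R) = (0.4330,0.7500,0.5000)
R[2][0] = 0.5000

0.500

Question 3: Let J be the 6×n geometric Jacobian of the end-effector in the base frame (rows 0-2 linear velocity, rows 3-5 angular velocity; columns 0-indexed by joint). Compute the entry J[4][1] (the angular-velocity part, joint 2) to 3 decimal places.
axis z_1 = (-0.8660,0.5000,0.0000); lever o_n−o_1 = (-2.5981,3.5000,1.0000)
cross product → J_v[:, 1] = (0.5000,0.8660,-1.7321)
J_ω[:, 1] = z_1
entry J[4][1] = 0.5000

0.500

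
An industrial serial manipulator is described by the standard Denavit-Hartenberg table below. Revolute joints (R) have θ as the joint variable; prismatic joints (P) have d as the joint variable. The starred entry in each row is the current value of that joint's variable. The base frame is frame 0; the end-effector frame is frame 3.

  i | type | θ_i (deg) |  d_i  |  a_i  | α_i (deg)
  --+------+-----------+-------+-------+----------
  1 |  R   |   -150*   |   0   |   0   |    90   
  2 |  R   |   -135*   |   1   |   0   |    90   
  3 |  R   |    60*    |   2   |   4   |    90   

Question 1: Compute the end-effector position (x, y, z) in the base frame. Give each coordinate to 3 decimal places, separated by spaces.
0.217 5.280 -0.000

after link 1: o_1 = (0.0000, 0.0000, 0.0000)
after link 2: o_2 = (-0.5000, 0.8660, 0.0000)
after link 3: o_3 = (0.2174, 5.2802, -0.0000)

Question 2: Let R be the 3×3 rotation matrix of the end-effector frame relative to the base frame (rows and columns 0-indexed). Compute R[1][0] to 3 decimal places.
End-effector x-axis (col 0 of R) = (-0.1268,0.9268,-0.3536)
R[1][0] = 0.9268

0.927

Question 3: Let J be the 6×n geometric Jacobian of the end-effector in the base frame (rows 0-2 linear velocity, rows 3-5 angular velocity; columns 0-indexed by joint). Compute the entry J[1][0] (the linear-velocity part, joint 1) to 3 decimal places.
0.217

axis z_0 = ẑ; lever o_n−o_0 = (0.2174,5.2802,-0.0000)
cross product → J_v[:, 0] = (-5.2802,0.2174,0.0000)
J_ω[:, 0] = z_0
entry J[1][0] = 0.2174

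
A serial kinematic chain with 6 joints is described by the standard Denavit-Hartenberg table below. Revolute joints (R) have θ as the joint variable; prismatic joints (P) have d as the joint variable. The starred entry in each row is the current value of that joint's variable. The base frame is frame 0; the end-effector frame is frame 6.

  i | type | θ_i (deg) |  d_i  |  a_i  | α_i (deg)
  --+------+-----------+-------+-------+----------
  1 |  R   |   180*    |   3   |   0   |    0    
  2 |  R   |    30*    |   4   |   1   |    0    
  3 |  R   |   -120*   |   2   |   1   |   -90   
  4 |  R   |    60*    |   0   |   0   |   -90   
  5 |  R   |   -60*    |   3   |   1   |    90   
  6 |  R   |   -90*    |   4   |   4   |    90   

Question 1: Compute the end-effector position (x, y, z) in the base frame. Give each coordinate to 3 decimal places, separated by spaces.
-3.732 -0.116 12.067

after link 1: o_1 = (0.0000, 0.0000, 3.0000)
after link 2: o_2 = (-0.8660, -0.5000, 7.0000)
after link 3: o_3 = (-0.8660, 0.5000, 9.0000)
after link 4: o_4 = (-0.8660, 0.5000, 9.0000)
after link 5: o_5 = (-1.7321, -1.8481, 7.0670)
after link 6: o_6 = (-3.7321, -0.1160, 12.0670)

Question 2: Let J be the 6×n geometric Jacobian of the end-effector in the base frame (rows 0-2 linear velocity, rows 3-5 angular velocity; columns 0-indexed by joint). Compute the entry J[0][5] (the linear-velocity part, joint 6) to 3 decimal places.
axis z_5 = (-0.5000,-0.4330,0.7500); lever o_n−o_5 = (-2.0000,1.7321,5.0000)
cross product → J_v[:, 5] = (-3.4641,1.0000,-1.7321)
J_ω[:, 5] = z_5
entry J[0][5] = -3.4641

-3.464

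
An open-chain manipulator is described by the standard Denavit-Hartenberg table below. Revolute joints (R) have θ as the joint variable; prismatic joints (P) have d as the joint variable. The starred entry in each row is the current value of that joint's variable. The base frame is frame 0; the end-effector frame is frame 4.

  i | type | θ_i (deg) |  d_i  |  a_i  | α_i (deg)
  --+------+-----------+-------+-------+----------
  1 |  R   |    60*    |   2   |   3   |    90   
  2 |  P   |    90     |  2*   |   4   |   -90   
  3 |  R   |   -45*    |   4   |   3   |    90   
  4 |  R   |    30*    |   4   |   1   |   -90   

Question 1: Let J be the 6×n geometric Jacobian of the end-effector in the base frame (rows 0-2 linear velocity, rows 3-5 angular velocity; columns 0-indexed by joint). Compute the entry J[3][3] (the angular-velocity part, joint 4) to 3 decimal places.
0.612

axis z_3 = (0.6124,-0.3536,-0.7071); lever o_n−o_3 = (2.7298,-2.1534,-2.2161)
cross product → J_v[:, 3] = (-0.7392,-0.5732,-0.3536)
J_ω[:, 3] = z_3
entry J[3][3] = 0.6124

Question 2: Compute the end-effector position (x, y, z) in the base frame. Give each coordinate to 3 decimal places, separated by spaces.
5.799 -5.080 5.905

after link 1: o_1 = (1.5000, 2.5981, 2.0000)
after link 2: o_2 = (3.2321, 1.5981, 6.0000)
after link 3: o_3 = (3.0692, -2.9267, 8.1213)
after link 4: o_4 = (5.7990, -5.0801, 5.9053)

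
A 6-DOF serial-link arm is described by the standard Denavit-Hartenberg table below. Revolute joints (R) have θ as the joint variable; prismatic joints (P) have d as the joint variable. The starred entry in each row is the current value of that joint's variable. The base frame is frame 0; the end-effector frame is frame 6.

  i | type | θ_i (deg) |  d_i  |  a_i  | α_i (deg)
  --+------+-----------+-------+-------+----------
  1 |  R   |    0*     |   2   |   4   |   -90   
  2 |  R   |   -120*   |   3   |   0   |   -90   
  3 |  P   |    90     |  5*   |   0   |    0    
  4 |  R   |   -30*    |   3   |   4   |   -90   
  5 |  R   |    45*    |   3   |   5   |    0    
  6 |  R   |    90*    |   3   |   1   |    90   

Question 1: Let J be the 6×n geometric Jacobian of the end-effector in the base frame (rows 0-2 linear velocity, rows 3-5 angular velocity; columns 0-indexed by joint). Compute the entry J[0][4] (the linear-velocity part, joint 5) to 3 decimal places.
axis z_4 = (0.4330,-0.5000,-0.7500); lever o_n−o_4 = (-1.7833,-5.4495,-5.3966)
cross product → J_v[:, 4] = (-1.3888,3.6742,-3.2513)
J_ω[:, 4] = z_4
entry J[0][4] = -1.3888

-1.389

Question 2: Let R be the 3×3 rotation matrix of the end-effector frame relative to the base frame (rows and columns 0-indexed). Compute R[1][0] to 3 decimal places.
End-effector x-axis (col 0 of R) = (-0.4356,0.6124,-0.6597)
R[1][0] = 0.6124

0.612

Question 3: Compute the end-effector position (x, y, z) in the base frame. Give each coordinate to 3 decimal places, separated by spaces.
after link 1: o_1 = (4.0000, 0.0000, 2.0000)
after link 2: o_2 = (4.0000, 3.0000, 2.0000)
after link 3: o_3 = (8.3301, 3.0000, 4.5000)
after link 4: o_4 = (9.9282, -0.4641, 7.7321)
after link 5: o_5 = (7.2815, -5.0260, 5.2452)
after link 6: o_6 = (8.1449, -5.9136, 2.3355)

8.145 -5.914 2.335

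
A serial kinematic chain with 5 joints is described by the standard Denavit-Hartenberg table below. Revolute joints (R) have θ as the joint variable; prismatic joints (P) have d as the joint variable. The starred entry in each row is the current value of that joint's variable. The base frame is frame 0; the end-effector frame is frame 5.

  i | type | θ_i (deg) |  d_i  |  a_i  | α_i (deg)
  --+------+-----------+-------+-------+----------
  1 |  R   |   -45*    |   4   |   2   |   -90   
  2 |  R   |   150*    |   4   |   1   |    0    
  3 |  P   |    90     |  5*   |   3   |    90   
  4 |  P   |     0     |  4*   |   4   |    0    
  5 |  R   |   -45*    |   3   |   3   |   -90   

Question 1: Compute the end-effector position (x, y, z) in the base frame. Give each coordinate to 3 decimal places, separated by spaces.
after link 1: o_1 = (1.4142, -1.4142, 4.0000)
after link 2: o_2 = (3.6303, 2.0266, 3.5000)
after link 3: o_3 = (6.1051, 6.6228, 6.0981)
after link 4: o_4 = (2.2414, 10.4865, 7.5622)
after link 5: o_5 = (-1.8457, 11.5736, 7.8993)

-1.846 11.574 7.899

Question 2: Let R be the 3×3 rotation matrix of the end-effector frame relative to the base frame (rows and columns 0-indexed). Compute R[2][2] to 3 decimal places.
End-effector z-axis (col 2 of R) = (0.2500,0.7500,0.6124)
R[2][2] = 0.6124

0.612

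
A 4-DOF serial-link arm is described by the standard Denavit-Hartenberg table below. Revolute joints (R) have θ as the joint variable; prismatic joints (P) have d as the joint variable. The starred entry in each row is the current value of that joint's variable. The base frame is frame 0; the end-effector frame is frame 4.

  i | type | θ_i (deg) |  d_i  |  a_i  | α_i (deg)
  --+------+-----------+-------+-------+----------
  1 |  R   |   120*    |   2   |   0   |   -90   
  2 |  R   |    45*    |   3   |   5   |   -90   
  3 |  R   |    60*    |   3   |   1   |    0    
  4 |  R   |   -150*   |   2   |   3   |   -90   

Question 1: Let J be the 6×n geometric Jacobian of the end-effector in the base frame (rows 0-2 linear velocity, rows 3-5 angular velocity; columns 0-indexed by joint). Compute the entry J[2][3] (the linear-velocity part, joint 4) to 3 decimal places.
-2.121

axis z_3 = (0.3536,-0.6124,-0.7071); lever o_n−o_3 = (-1.8910,-2.7247,-1.4142)
cross product → J_v[:, 3] = (-1.0607,1.8371,-2.1213)
J_ω[:, 3] = z_3
entry J[2][3] = -2.1213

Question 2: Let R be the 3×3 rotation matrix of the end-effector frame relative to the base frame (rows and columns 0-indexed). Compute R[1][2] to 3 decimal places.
End-effector z-axis (col 2 of R) = (-0.3536,0.6124,-0.7071)
R[1][2] = 0.6124

0.612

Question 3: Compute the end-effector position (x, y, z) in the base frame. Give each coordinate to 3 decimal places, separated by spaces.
after link 1: o_1 = (0.0000, 0.0000, 2.0000)
after link 2: o_2 = (-4.3658, 1.5619, -1.5355)
after link 3: o_3 = (-2.7320, 0.4639, -4.0104)
after link 4: o_4 = (-4.6229, -2.2608, -5.4246)

-4.623 -2.261 -5.425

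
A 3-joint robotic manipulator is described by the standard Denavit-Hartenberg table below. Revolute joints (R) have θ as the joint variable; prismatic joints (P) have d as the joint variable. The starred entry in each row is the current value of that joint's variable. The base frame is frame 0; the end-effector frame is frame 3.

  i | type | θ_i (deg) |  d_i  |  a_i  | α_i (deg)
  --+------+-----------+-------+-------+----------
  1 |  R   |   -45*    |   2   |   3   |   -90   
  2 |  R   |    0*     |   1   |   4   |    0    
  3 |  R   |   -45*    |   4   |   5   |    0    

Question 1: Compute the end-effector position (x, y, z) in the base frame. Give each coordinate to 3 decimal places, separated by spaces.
after link 1: o_1 = (2.1213, -2.1213, 2.0000)
after link 2: o_2 = (5.6569, -4.2426, 2.0000)
after link 3: o_3 = (10.9853, -3.9142, 5.5355)

10.985 -3.914 5.536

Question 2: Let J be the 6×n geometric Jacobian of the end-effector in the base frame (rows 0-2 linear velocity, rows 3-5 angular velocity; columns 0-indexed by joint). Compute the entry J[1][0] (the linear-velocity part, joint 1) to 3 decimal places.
10.985

axis z_0 = ẑ; lever o_n−o_0 = (10.9853,-3.9142,5.5355)
cross product → J_v[:, 0] = (3.9142,10.9853,-0.0000)
J_ω[:, 0] = z_0
entry J[1][0] = 10.9853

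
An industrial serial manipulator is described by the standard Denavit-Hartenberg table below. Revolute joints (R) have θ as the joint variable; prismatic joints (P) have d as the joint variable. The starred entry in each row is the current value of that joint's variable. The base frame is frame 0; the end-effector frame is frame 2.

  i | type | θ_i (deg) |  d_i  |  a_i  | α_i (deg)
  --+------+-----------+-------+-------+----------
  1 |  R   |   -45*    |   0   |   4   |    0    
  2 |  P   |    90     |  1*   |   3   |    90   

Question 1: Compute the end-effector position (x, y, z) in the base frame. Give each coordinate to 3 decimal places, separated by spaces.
4.950 -0.707 1.000

after link 1: o_1 = (2.8284, -2.8284, 0.0000)
after link 2: o_2 = (4.9497, -0.7071, 1.0000)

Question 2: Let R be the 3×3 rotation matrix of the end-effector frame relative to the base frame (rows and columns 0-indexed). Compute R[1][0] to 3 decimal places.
End-effector x-axis (col 0 of R) = (0.7071,0.7071,0.0000)
R[1][0] = 0.7071

0.707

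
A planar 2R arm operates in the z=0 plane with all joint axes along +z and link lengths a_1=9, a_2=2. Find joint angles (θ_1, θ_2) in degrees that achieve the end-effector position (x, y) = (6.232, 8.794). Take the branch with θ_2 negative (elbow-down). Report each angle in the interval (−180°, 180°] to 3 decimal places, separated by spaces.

60.002 -30.015

cos θ_2 = (116.1723−9²−2²)/(2·9·2) = 0.8659; θ_2 = -30.0148° (elbow-down)
β = atan2(8.7940,6.2320) = 54.6761°; ψ = atan2(-1.0004,10.7318) = -5.3259°
θ_1 = β − ψ = 60.0020°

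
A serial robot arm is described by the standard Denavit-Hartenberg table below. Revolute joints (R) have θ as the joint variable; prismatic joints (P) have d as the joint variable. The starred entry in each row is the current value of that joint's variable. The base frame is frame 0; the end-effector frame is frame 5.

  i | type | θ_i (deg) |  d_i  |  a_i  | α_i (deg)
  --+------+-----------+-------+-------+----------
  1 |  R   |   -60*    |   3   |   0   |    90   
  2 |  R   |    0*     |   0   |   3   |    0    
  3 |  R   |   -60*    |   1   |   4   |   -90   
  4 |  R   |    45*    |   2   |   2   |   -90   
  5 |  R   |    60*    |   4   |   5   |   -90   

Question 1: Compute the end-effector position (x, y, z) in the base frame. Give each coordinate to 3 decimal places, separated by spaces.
after link 1: o_1 = (0.0000, 0.0000, 3.0000)
after link 2: o_2 = (1.5000, -2.5981, 3.0000)
after link 3: o_3 = (1.6340, -4.8301, -0.4641)
after link 4: o_4 = (4.0783, -6.2354, -0.6888)
after link 5: o_5 = (5.9186, -0.2304, -1.9354)

5.919 -0.230 -1.935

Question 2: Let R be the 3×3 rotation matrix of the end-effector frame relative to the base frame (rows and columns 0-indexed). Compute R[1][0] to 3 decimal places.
0.673

End-effector x-axis (col 0 of R) = (0.0196,0.6732,-0.7392)
R[1][0] = 0.6732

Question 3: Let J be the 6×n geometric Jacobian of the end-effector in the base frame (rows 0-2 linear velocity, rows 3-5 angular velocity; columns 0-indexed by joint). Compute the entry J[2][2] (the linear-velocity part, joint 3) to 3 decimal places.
0.159

axis z_2 = (-0.8660,-0.5000,0.0000); lever o_n−o_2 = (4.4186,2.3677,-4.9354)
cross product → J_v[:, 2] = (2.4677,-4.2741,0.1588)
J_ω[:, 2] = z_2
entry J[2][2] = 0.1588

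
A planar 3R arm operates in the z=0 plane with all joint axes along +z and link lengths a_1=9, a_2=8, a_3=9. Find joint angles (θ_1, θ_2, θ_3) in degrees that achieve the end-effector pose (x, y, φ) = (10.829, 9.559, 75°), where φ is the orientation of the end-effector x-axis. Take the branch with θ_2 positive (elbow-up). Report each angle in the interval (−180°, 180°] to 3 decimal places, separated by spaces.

-48.368 120.003 3.365

wrist centre = target − a_3·(cos φ, sin φ) = (8.4996, 0.8657)
cos θ_2 = (72.9931−9²−8²)/(2·9·8) = -0.5000; θ_2 = 120.0032° (elbow-up)
β = atan2(0.8657,8.4996) = 5.8154°; ψ = atan2(6.9280,4.9996) = 54.1837°
θ_1 = β − ψ = -48.3683°
θ_3 = φ − θ_1 − θ_2 = 3.3651° (wrapped to (-180°,180°])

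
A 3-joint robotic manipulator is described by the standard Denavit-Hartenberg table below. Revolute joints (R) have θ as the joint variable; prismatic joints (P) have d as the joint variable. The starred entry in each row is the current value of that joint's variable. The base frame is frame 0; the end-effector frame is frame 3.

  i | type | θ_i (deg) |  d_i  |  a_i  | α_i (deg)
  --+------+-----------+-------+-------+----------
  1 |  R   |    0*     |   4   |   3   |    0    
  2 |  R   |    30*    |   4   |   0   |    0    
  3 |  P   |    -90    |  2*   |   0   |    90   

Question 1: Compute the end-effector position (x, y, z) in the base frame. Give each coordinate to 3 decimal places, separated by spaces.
after link 1: o_1 = (3.0000, 0.0000, 4.0000)
after link 2: o_2 = (3.0000, 0.0000, 8.0000)
after link 3: o_3 = (3.0000, 0.0000, 10.0000)

3.000 0.000 10.000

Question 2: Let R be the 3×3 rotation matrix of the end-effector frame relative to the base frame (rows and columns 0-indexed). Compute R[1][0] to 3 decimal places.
End-effector x-axis (col 0 of R) = (0.5000,-0.8660,0.0000)
R[1][0] = -0.8660

-0.866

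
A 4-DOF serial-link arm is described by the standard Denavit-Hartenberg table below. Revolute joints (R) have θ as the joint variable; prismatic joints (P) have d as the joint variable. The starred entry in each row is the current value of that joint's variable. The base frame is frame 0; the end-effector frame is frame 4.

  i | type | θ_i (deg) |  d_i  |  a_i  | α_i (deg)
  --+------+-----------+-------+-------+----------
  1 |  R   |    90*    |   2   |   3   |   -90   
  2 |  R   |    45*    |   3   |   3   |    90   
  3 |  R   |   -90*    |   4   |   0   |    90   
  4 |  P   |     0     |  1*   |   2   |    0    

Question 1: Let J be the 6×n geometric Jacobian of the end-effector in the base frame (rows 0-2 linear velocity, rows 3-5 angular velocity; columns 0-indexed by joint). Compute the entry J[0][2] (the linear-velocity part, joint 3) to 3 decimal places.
axis z_2 = (0.0000,0.7071,0.7071); lever o_n−o_2 = (2.0000,2.1213,3.5355)
cross product → J_v[:, 2] = (1.0000,1.4142,-1.4142)
J_ω[:, 2] = z_2
entry J[0][2] = 1.0000

1.000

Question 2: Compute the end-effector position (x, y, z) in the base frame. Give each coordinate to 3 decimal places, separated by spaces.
after link 1: o_1 = (0.0000, 3.0000, 2.0000)
after link 2: o_2 = (-3.0000, 5.1213, -0.1213)
after link 3: o_3 = (-3.0000, 7.9497, 2.7071)
after link 4: o_4 = (-1.0000, 7.2426, 3.4142)

-1.000 7.243 3.414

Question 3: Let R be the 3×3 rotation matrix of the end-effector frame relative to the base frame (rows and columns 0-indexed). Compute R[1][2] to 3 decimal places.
-0.707

End-effector z-axis (col 2 of R) = (0.0000,-0.7071,0.7071)
R[1][2] = -0.7071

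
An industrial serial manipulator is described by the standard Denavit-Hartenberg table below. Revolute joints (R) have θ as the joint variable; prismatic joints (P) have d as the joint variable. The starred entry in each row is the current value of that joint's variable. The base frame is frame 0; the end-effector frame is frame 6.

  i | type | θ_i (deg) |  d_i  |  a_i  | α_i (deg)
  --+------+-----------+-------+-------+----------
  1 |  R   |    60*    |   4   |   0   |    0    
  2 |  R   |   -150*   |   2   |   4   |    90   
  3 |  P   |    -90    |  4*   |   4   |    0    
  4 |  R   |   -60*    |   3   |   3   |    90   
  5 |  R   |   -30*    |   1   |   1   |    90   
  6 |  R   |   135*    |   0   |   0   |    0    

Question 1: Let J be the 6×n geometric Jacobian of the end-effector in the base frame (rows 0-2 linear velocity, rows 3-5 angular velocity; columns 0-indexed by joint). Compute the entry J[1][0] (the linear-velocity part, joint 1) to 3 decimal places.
-6.500

axis z_0 = ẑ; lever o_n−o_0 = (-6.5000,-0.1519,0.9330)
cross product → J_v[:, 0] = (0.1519,-6.5000,0.0000)
J_ω[:, 0] = z_0
entry J[1][0] = -6.5000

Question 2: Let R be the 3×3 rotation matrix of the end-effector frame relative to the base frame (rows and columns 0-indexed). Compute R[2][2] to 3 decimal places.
0.250

End-effector z-axis (col 2 of R) = (0.8660,-0.4330,0.2500)
R[2][2] = 0.2500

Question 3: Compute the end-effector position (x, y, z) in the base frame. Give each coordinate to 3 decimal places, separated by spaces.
-6.500 -0.152 0.933

after link 1: o_1 = (0.0000, 0.0000, 4.0000)
after link 2: o_2 = (-0.0000, -4.0000, 6.0000)
after link 3: o_3 = (-4.0000, -4.0000, 2.0000)
after link 4: o_4 = (-7.0000, -1.4019, 0.5000)
after link 5: o_5 = (-6.5000, -0.1519, 0.9330)
after link 6: o_6 = (-6.5000, -0.1519, 0.9330)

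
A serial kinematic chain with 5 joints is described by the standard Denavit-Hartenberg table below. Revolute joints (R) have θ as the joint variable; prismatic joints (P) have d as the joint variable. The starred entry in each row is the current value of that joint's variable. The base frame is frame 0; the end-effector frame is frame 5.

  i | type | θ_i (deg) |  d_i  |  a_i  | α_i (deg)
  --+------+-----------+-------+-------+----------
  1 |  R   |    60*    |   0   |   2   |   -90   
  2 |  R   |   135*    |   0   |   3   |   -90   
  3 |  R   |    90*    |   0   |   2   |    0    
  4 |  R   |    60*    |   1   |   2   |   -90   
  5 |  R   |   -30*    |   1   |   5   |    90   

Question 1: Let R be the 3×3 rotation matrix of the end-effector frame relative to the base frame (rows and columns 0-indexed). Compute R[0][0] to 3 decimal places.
0.463

End-effector x-axis (col 0 of R) = (0.4634,-0.0634,0.8839)
R[0][0] = 0.4634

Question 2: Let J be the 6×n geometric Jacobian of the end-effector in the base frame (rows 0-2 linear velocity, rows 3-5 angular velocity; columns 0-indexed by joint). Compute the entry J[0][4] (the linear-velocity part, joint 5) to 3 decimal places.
3.379

axis z_4 = (-0.5732,0.7392,0.3536); lever o_n−o_4 = (1.7437,0.4221,4.7730)
cross product → J_v[:, 4] = (3.3789,3.3525,-1.5309)
J_ω[:, 4] = z_4
entry J[0][4] = 3.3789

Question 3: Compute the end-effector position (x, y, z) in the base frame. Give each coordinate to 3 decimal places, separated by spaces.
after link 1: o_1 = (1.0000, 1.7321, 0.0000)
after link 2: o_2 = (-0.0607, -0.1051, -2.1213)
after link 3: o_3 = (1.6714, -1.1051, -2.1213)
after link 4: o_4 = (2.7962, -1.1568, -0.1895)
after link 5: o_5 = (4.5400, -0.7346, 4.5835)

4.540 -0.735 4.584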